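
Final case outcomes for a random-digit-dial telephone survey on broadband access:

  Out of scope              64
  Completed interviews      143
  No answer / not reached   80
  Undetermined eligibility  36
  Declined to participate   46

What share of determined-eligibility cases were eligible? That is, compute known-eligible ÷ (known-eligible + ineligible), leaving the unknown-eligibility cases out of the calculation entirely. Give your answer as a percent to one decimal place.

Determined eligible = 143 + 46 + 80 = 269
e = 269 / (269 + 64) = 269 / 333 = 0.8078

80.8%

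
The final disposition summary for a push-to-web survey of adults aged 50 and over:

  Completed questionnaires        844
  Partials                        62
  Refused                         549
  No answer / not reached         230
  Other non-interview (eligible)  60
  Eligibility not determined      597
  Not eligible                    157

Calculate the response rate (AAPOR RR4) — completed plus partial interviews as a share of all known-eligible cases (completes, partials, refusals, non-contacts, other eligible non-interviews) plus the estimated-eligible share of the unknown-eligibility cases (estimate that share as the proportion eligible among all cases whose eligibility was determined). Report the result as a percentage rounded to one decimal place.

Num = 844 + 62 = 906
Determined eligible = 844 + 62 + 549 + 230 + 60 = 1745
e = 1745 / (1745 + 157) = 1745 / 1902 = 0.9175
e × U = 0.9175 × 597 = 547.75
Denominator = 1745 + 547.75 = 2292.75
RR4 = 906 / 2292.75 = 0.3952

39.5%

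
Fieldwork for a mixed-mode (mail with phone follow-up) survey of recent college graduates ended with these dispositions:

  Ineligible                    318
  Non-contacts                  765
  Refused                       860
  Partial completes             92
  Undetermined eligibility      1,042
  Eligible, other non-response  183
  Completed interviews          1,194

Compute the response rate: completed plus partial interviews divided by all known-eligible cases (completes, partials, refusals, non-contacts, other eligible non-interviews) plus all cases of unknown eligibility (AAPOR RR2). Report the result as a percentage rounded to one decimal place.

31.1%

Num = 1194 + 92 = 1286
Base = 1194 + 92 + 860 + 765 + 183 + 1042 = 4136
RR2 = 1286 / 4136 = 0.3109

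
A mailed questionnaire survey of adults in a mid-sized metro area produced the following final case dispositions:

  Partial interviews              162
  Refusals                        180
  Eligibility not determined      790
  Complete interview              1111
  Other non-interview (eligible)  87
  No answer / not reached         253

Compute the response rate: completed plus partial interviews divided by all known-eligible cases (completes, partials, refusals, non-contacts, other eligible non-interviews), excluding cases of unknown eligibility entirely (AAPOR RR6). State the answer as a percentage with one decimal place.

Num → 1111 + 162 = 1273
Denominator → 1111 + 162 + 180 + 253 + 87 = 1793
RR6 = 1273 / 1793 = 0.7100

71.0%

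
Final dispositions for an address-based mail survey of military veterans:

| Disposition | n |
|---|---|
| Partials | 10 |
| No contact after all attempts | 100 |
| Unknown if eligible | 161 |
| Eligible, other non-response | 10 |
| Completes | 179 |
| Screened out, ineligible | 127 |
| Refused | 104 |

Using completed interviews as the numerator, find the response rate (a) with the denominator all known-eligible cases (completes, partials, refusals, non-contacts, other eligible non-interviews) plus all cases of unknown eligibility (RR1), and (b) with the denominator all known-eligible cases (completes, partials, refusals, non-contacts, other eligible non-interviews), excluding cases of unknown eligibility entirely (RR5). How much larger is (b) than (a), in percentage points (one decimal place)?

Numerator = 179
Denom = 179 + 10 + 104 + 100 + 10 + 161 = 564
RR1 = 179 / 564 = 0.3174
Denom = 179 + 10 + 104 + 100 + 10 = 403
RR5 = 179 / 403 = 0.4442
Difference = 44.42 − 31.74 = 12.68 percentage points

12.7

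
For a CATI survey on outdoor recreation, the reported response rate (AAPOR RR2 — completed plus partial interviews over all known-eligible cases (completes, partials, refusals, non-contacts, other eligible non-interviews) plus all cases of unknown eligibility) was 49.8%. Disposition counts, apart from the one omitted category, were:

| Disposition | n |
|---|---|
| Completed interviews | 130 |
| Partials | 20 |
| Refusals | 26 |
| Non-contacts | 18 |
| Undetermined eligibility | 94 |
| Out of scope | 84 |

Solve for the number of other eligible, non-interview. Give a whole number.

13

Top: 130 + 20 = 150
RR2 = 150 / D = 0.498
D = 150 / 0.498 = 301.2
Remaining denominator categories sum to 288
other eligible, non-interview = 301.2 − 288 ≈ 13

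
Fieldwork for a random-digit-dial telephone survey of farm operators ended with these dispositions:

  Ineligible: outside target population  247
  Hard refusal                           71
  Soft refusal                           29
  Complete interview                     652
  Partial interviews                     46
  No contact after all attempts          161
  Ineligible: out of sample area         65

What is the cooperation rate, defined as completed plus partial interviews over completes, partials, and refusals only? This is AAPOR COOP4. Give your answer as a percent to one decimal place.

Refusals = 71 + 29 = 100
Screened out, ineligible = 247 + 65 = 312
Top → 652 + 46 = 698
Base → 652 + 46 + 100 = 798
COOP4 = 698 / 798 = 0.8747

87.5%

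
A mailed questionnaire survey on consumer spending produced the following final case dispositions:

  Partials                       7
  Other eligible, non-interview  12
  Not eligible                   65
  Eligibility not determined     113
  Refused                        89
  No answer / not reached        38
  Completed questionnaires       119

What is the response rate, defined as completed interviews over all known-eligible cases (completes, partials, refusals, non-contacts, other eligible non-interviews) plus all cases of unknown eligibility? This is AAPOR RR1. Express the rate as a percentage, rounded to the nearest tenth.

Top: 119
Denom: 119 + 7 + 89 + 38 + 12 + 113 = 378
RR1 = 119 / 378 = 0.3148

31.5%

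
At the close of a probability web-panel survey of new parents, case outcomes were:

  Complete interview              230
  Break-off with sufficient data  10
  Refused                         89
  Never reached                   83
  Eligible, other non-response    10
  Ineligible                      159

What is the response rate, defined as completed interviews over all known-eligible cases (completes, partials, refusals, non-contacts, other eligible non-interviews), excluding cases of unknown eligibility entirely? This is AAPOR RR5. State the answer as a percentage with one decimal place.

54.5%

Num = 230
Base = 230 + 10 + 89 + 83 + 10 = 422
RR5 = 230 / 422 = 0.5450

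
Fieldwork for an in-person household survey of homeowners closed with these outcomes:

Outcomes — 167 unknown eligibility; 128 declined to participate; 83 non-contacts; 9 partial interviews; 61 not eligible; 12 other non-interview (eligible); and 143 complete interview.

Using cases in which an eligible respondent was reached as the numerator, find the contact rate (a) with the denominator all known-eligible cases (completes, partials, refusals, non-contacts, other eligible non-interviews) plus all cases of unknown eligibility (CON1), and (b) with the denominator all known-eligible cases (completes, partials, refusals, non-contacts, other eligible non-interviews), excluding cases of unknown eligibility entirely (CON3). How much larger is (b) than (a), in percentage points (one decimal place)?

24.0

Num → 143 + 9 + 128 + 12 = 292
Base → 143 + 9 + 128 + 83 + 12 + 167 = 542
CON1 = 292 / 542 = 0.5387
Base → 143 + 9 + 128 + 83 + 12 = 375
CON3 = 292 / 375 = 0.7787
Difference = 77.87 − 53.87 = 24.00 percentage points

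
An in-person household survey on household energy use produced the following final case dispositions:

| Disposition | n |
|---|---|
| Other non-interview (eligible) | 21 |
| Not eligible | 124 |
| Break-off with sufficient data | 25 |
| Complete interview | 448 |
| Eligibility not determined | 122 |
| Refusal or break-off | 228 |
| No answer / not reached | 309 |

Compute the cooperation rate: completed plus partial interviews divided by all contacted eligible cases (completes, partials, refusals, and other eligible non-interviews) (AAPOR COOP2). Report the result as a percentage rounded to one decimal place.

Top: 448 + 25 = 473
Denominator: 448 + 25 + 228 + 21 = 722
COOP2 = 473 / 722 = 0.6551

65.5%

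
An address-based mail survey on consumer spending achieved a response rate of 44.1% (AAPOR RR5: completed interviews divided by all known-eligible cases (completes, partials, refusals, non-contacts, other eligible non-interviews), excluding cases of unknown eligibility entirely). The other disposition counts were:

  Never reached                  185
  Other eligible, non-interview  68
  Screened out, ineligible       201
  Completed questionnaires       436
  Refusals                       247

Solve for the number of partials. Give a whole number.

53

RR5 = 436 / D = 0.441
D = 436 / 0.441 = 988.7
Other denominator terms total 936
partials = 988.7 − 936 ≈ 53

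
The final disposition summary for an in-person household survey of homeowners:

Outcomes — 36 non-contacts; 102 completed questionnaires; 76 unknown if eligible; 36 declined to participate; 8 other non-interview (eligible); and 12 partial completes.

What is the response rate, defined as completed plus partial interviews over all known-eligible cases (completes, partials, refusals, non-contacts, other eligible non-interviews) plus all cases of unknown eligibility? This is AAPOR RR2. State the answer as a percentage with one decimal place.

Top = 102 + 12 = 114
Base = 102 + 12 + 36 + 36 + 8 + 76 = 270
RR2 = 114 / 270 = 0.4222

42.2%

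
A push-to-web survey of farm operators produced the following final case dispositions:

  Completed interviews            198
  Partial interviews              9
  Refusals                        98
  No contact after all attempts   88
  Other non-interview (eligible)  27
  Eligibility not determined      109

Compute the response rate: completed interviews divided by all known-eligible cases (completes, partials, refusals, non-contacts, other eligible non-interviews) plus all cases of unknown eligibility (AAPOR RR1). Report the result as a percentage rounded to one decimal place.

Numerator: 198
Base: 198 + 9 + 98 + 88 + 27 + 109 = 529
RR1 = 198 / 529 = 0.3743

37.4%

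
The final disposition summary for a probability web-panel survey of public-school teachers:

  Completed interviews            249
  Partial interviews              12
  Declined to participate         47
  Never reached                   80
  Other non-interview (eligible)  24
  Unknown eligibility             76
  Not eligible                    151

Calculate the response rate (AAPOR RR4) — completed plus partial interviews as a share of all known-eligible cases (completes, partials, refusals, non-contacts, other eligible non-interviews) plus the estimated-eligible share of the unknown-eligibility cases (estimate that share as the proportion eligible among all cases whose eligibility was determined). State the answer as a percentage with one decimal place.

55.8%

Num → 249 + 12 = 261
Eligible (known) → 249 + 12 + 47 + 80 + 24 = 412
e = 412 / (412 + 151) = 412 / 563 = 0.7318
Eligible share of unknowns → 0.7318 × 76 = 55.62
Base → 412 + 55.62 = 467.62
RR4 = 261 / 467.62 = 0.5581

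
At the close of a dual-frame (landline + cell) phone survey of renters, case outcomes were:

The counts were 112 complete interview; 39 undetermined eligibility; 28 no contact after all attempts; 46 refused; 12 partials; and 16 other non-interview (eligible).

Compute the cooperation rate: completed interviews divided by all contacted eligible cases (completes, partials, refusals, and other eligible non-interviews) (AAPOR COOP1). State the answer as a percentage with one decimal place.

Top → 112
Denom → 112 + 12 + 46 + 16 = 186
COOP1 = 112 / 186 = 0.6022

60.2%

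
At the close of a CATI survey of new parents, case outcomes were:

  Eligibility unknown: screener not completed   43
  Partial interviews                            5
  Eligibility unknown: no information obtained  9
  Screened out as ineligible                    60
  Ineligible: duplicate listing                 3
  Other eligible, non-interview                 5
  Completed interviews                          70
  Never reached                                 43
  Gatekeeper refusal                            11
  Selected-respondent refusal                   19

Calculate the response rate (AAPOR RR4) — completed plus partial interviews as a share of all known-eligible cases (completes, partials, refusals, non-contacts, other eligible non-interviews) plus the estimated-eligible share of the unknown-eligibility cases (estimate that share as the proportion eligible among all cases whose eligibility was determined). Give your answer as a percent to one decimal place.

Refusal or break-off = 11 + 19 = 30
Unknown if eligible = 43 + 9 = 52
Ineligible = 60 + 3 = 63
Numerator → 70 + 5 = 75
Eligible (known) → 70 + 5 + 30 + 43 + 5 = 153
e = 153 / (153 + 63) = 153 / 216 = 0.7083
e × U → 0.7083 × 52 = 36.83
Base → 153 + 36.83 = 189.83
RR4 = 75 / 189.83 = 0.3951

39.5%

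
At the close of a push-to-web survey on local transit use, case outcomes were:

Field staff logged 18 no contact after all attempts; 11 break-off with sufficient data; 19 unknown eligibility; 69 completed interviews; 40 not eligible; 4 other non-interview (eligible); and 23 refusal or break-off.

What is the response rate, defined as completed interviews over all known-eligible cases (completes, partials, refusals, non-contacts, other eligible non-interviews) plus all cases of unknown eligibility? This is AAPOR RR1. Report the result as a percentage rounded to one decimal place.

47.9%

Top = 69
Denom = 69 + 11 + 23 + 18 + 4 + 19 = 144
RR1 = 69 / 144 = 0.4792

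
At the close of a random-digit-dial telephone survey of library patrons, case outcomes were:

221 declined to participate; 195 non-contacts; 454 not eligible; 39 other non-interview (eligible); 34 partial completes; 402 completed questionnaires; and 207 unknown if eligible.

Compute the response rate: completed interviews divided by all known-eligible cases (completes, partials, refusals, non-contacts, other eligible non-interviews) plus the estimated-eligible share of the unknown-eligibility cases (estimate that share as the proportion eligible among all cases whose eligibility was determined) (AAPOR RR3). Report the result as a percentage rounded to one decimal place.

Top = 402
Known eligible = 402 + 34 + 221 + 195 + 39 = 891
e = 891 / (891 + 454) = 891 / 1345 = 0.6625
e × U = 0.6625 × 207 = 137.14
Base = 891 + 137.14 = 1028.14
RR3 = 402 / 1028.14 = 0.3910

39.1%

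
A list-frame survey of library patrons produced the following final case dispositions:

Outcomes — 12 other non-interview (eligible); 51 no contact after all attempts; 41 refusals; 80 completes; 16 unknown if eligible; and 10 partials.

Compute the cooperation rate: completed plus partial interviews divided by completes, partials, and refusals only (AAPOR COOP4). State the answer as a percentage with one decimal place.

68.7%

Num = 80 + 10 = 90
Base = 80 + 10 + 41 = 131
COOP4 = 90 / 131 = 0.6870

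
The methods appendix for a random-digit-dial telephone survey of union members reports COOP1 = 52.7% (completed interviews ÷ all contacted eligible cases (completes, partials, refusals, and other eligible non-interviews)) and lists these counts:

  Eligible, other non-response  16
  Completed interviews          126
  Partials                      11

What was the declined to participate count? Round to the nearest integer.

86

COOP1 = 126 / D = 0.527
D = 126 / 0.527 = 239.1
Rest of base = 153
declined to participate = 239.1 − 153 ≈ 86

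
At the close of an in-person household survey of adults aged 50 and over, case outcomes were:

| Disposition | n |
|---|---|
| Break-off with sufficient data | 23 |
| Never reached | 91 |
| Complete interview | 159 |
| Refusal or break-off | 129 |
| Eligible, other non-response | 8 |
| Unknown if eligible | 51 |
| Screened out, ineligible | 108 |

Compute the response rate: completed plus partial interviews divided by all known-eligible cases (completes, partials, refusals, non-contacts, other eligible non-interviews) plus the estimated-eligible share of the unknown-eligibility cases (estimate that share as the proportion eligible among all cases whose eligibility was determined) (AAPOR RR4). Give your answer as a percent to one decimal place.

Top = 159 + 23 = 182
Known eligible = 159 + 23 + 129 + 91 + 8 = 410
e = 410 / (410 + 108) = 410 / 518 = 0.7915
Eligible share of unknowns = 0.7915 × 51 = 40.37
Base = 410 + 40.37 = 450.37
RR4 = 182 / 450.37 = 0.4041

40.4%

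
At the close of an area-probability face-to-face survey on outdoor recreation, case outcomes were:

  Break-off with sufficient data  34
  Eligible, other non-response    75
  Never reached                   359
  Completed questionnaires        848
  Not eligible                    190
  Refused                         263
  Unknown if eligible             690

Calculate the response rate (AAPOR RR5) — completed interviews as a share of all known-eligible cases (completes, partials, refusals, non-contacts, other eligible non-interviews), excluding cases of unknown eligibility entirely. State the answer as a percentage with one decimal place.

Num → 848
Base → 848 + 34 + 263 + 359 + 75 = 1579
RR5 = 848 / 1579 = 0.5370

53.7%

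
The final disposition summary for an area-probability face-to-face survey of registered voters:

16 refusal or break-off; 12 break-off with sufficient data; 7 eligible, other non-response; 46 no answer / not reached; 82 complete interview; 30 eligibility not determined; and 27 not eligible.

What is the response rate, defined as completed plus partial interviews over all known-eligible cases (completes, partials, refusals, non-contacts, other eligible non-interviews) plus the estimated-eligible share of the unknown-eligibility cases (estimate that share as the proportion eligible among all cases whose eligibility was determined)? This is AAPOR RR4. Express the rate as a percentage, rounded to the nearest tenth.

49.8%

Num: 82 + 12 = 94
Known eligible: 82 + 12 + 16 + 46 + 7 = 163
e = 163 / (163 + 27) = 163 / 190 = 0.8579
e × U: 0.8579 × 30 = 25.74
Denom: 163 + 25.74 = 188.74
RR4 = 94 / 188.74 = 0.4980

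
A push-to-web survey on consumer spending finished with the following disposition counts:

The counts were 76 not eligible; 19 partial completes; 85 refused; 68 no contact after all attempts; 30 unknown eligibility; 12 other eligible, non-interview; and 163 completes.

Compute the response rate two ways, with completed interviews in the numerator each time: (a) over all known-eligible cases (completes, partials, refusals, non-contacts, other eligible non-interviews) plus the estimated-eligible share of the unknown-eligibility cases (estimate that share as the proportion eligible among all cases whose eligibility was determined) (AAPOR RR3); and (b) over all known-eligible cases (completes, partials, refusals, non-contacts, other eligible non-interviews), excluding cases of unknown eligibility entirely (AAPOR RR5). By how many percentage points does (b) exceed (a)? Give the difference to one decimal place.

Num = 163
Determined eligible = 163 + 19 + 85 + 68 + 12 = 347
e = 347 / (347 + 76) = 347 / 423 = 0.8203
Eligible share of unknowns = 0.8203 × 30 = 24.61
Denom = 347 + 24.61 = 371.61
RR3 = 163 / 371.61 = 0.4386
Denom = 163 + 19 + 85 + 68 + 12 = 347
RR5 = 163 / 347 = 0.4697
Difference = 46.97 − 43.86 = 3.11 percentage points

3.1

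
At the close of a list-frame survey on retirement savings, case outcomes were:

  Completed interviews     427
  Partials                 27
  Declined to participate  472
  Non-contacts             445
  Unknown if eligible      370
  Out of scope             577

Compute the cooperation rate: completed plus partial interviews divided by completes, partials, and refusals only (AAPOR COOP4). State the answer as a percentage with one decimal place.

49.0%

Top → 427 + 27 = 454
Denominator → 427 + 27 + 472 = 926
COOP4 = 454 / 926 = 0.4903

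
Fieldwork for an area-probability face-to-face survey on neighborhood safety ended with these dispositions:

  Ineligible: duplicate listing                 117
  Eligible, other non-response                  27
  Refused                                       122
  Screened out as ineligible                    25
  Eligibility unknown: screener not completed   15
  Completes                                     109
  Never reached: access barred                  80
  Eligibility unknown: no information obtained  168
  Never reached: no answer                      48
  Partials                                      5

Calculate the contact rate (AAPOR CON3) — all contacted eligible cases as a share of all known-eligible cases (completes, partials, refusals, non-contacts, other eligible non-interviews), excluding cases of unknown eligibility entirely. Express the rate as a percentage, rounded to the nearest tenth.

No answer / not reached = 48 + 80 = 128
Unknown eligibility = 15 + 168 = 183
Screened out, ineligible = 25 + 117 = 142
Top = 109 + 5 + 122 + 27 = 263
Base = 109 + 5 + 122 + 128 + 27 = 391
CON3 = 263 / 391 = 0.6726

67.3%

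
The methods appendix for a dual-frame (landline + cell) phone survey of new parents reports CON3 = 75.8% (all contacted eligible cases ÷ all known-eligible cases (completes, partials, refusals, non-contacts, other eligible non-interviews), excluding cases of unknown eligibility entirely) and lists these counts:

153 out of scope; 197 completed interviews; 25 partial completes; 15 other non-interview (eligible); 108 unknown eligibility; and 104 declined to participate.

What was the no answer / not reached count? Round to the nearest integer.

Top → 197 + 25 + 104 + 15 = 341
CON3 = 341 / D = 0.758
D = 341 / 0.758 = 449.9
Remaining denominator categories sum to 341
no answer / not reached = 449.9 − 341 ≈ 109

109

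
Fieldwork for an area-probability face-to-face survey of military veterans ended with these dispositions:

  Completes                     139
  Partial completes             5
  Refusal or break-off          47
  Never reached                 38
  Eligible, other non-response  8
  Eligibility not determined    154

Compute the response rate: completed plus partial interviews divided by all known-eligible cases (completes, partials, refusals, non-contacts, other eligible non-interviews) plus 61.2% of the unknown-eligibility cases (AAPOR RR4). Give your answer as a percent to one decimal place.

Top = 139 + 5 = 144
Eligible (known) = 139 + 5 + 47 + 38 + 8 = 237
Eligible share of unknowns = 0.6120 × 154 = 94.25
Denominator = 237 + 94.25 = 331.25
RR4 = 144 / 331.25 = 0.4347

43.5%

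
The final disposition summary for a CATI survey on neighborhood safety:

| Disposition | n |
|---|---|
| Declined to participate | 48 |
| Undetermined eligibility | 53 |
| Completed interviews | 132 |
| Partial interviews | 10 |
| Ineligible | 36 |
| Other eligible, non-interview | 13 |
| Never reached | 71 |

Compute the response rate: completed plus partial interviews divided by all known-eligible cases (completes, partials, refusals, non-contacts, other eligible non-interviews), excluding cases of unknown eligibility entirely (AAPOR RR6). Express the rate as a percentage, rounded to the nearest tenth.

Num → 132 + 10 = 142
Denominator → 132 + 10 + 48 + 71 + 13 = 274
RR6 = 142 / 274 = 0.5182

51.8%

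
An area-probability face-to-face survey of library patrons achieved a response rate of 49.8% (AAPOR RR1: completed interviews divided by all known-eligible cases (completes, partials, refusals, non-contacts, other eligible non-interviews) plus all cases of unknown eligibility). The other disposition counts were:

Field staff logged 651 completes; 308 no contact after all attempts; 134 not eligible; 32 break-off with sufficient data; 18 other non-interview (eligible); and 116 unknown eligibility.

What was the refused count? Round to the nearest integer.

182

RR1 = 651 / D = 0.498
D = 651 / 0.498 = 1307.2
Other denominator terms total 1125
refused = 1307.2 − 1125 ≈ 182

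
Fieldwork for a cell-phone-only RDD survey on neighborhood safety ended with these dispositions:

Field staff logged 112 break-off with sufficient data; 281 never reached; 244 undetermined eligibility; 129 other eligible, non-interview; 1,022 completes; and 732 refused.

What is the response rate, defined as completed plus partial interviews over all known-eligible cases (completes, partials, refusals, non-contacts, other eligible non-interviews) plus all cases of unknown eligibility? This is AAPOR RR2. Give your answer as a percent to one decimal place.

45.0%

Num: 1022 + 112 = 1134
Denom: 1022 + 112 + 732 + 281 + 129 + 244 = 2520
RR2 = 1134 / 2520 = 0.4500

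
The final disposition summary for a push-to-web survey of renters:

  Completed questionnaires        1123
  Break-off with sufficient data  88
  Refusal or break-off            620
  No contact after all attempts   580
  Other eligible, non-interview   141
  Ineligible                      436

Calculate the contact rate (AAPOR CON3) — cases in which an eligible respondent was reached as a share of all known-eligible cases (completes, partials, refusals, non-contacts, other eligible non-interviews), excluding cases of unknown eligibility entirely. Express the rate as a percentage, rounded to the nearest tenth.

77.3%

Top → 1123 + 88 + 620 + 141 = 1972
Base → 1123 + 88 + 620 + 580 + 141 = 2552
CON3 = 1972 / 2552 = 0.7727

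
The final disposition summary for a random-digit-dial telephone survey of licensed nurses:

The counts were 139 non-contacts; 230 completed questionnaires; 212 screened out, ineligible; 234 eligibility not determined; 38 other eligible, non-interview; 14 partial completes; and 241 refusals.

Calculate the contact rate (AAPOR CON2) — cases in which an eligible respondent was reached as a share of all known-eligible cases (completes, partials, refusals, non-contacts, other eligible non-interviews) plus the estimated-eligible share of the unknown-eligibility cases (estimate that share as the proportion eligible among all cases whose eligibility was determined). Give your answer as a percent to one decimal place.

Num = 230 + 14 + 241 + 38 = 523
Determined eligible = 230 + 14 + 241 + 139 + 38 = 662
e = 662 / (662 + 212) = 662 / 874 = 0.7574
e × U = 0.7574 × 234 = 177.23
Denominator = 662 + 177.23 = 839.23
CON2 = 523 / 839.23 = 0.6232

62.3%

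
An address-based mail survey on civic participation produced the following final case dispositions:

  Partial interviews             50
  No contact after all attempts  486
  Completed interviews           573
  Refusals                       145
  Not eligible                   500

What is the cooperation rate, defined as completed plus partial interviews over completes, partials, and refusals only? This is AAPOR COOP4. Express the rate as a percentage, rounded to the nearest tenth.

Num = 573 + 50 = 623
Denom = 573 + 50 + 145 = 768
COOP4 = 623 / 768 = 0.8112

81.1%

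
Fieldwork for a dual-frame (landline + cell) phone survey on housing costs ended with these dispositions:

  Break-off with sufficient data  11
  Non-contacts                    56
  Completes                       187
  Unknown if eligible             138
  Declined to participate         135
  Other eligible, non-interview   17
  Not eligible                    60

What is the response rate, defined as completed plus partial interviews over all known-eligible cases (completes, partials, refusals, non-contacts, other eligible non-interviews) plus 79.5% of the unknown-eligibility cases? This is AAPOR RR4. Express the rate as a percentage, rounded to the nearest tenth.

38.4%

Top = 187 + 11 = 198
Determined eligible = 187 + 11 + 135 + 56 + 17 = 406
e × U = 0.7950 × 138 = 109.71
Denom = 406 + 109.71 = 515.71
RR4 = 198 / 515.71 = 0.3839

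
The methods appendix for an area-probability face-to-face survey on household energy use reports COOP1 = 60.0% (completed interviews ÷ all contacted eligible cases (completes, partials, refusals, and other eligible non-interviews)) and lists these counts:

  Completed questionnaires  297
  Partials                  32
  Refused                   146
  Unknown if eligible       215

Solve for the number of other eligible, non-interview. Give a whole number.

COOP1 = 297 / D = 0.600
D = 297 / 0.600 = 495.0
Other denominator terms total 475
other eligible, non-interview = 495.0 − 475 ≈ 20

20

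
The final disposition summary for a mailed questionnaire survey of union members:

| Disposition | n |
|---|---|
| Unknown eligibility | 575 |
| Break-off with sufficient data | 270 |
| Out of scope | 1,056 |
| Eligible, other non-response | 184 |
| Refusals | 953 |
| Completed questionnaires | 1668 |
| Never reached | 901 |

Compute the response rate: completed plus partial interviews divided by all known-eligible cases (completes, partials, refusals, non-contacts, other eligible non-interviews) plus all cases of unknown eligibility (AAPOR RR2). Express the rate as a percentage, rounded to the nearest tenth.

Num = 1668 + 270 = 1938
Denom = 1668 + 270 + 953 + 901 + 184 + 575 = 4551
RR2 = 1938 / 4551 = 0.4258

42.6%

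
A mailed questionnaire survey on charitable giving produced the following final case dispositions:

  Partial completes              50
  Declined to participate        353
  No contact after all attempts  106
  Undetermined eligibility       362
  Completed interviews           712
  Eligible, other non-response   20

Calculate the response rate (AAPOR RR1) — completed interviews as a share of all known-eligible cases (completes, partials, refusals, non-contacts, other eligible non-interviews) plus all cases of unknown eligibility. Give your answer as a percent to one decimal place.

44.4%

Num: 712
Denom: 712 + 50 + 353 + 106 + 20 + 362 = 1603
RR1 = 712 / 1603 = 0.4442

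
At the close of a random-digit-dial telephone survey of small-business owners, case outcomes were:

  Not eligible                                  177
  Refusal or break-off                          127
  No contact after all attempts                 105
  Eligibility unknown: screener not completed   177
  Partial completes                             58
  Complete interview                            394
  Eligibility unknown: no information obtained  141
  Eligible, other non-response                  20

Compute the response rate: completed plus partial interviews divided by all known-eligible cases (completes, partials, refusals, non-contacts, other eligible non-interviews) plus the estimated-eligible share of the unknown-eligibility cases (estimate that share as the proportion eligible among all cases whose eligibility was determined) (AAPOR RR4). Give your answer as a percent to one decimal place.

47.2%

Eligibility not determined = 177 + 141 = 318
Numerator: 394 + 58 = 452
Eligible (known): 394 + 58 + 127 + 105 + 20 = 704
e = 704 / (704 + 177) = 704 / 881 = 0.7991
e × U: 0.7991 × 318 = 254.11
Base: 704 + 254.11 = 958.11
RR4 = 452 / 958.11 = 0.4718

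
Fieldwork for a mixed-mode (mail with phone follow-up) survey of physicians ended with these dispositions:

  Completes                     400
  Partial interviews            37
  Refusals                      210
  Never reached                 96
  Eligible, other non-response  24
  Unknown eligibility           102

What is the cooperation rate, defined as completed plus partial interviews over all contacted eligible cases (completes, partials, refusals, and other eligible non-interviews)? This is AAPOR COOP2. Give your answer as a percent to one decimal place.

65.1%

Numerator → 400 + 37 = 437
Denom → 400 + 37 + 210 + 24 = 671
COOP2 = 437 / 671 = 0.6513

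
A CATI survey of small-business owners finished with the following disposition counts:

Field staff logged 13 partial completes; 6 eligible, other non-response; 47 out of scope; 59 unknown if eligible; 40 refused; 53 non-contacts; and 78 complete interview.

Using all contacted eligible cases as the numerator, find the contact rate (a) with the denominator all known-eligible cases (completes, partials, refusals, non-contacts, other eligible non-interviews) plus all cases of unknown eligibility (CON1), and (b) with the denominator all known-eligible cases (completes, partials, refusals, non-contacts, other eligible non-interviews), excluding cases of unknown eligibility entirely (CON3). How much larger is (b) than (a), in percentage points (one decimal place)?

Numerator = 78 + 13 + 40 + 6 = 137
Denom = 78 + 13 + 40 + 53 + 6 + 59 = 249
CON1 = 137 / 249 = 0.5502
Denom = 78 + 13 + 40 + 53 + 6 = 190
CON3 = 137 / 190 = 0.7211
Difference = 72.11 − 55.02 = 17.09 percentage points

17.1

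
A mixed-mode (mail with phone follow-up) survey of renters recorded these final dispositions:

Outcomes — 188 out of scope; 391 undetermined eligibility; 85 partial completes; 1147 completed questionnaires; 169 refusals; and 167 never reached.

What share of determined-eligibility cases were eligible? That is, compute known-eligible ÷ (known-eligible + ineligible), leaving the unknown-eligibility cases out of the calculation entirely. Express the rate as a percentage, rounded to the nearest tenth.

89.3%

Known eligible: 1147 + 85 + 169 + 167 = 1568
e = 1568 / (1568 + 188) = 1568 / 1756 = 0.8929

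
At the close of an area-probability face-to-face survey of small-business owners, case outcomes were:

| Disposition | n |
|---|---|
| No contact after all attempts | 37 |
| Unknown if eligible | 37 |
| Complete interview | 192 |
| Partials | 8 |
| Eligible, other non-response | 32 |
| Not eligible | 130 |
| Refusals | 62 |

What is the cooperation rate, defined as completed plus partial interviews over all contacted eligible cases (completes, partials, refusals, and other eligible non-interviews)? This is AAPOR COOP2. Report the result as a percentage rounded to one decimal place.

Top: 192 + 8 = 200
Base: 192 + 8 + 62 + 32 = 294
COOP2 = 200 / 294 = 0.6803

68.0%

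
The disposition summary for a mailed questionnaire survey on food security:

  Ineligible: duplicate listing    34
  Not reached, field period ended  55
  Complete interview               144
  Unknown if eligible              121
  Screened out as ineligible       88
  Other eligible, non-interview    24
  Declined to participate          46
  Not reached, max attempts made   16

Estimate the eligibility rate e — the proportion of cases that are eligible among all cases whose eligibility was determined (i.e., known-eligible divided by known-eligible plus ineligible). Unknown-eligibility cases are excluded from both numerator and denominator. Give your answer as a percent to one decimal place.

70.0%

Never reached = 55 + 16 = 71
Ineligible = 88 + 34 = 122
Eligible (known) → 144 + 46 + 71 + 24 = 285
e = 285 / (285 + 122) = 285 / 407 = 0.7002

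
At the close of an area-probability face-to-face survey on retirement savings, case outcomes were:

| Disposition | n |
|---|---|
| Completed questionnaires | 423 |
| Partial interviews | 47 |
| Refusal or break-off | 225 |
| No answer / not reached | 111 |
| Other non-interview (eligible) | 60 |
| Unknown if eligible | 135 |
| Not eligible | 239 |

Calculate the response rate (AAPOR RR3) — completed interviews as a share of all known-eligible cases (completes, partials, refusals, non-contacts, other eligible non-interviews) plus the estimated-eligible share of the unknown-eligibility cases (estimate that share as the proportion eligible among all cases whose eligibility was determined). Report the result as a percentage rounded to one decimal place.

43.5%

Num: 423
Determined eligible: 423 + 47 + 225 + 111 + 60 = 866
e = 866 / (866 + 239) = 866 / 1105 = 0.7837
Estimated eligible among unknowns: 0.7837 × 135 = 105.80
Base: 866 + 105.80 = 971.80
RR3 = 423 / 971.80 = 0.4353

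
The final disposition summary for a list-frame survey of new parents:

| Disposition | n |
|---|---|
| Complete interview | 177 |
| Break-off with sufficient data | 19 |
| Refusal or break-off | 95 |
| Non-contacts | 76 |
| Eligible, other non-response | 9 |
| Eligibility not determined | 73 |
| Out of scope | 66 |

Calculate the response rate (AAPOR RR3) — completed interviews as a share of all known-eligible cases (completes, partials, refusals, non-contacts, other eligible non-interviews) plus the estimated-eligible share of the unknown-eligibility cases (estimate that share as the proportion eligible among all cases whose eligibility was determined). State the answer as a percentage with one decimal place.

Numerator → 177
Determined eligible → 177 + 19 + 95 + 76 + 9 = 376
e = 376 / (376 + 66) = 376 / 442 = 0.8507
Eligible share of unknowns → 0.8507 × 73 = 62.10
Denom → 376 + 62.10 = 438.10
RR3 = 177 / 438.10 = 0.4040

40.4%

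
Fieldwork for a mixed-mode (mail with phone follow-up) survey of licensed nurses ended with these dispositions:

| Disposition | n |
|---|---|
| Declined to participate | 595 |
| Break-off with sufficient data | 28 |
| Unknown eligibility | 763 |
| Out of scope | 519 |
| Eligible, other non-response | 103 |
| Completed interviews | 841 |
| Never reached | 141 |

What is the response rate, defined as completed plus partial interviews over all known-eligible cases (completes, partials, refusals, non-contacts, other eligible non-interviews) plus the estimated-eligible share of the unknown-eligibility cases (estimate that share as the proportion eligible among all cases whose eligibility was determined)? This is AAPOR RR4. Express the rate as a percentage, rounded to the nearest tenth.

Num = 841 + 28 = 869
Known eligible = 841 + 28 + 595 + 141 + 103 = 1708
e = 1708 / (1708 + 519) = 1708 / 2227 = 0.7670
Estimated eligible among unknowns = 0.7670 × 763 = 585.22
Denominator = 1708 + 585.22 = 2293.22
RR4 = 869 / 2293.22 = 0.3789

37.9%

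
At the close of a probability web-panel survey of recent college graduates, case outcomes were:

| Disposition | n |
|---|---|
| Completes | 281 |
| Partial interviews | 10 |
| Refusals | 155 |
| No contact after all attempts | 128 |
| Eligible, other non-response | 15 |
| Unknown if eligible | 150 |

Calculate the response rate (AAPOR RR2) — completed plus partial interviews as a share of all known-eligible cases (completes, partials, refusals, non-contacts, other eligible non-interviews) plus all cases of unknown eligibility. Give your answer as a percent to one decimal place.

39.4%

Top = 281 + 10 = 291
Denominator = 281 + 10 + 155 + 128 + 15 + 150 = 739
RR2 = 291 / 739 = 0.3938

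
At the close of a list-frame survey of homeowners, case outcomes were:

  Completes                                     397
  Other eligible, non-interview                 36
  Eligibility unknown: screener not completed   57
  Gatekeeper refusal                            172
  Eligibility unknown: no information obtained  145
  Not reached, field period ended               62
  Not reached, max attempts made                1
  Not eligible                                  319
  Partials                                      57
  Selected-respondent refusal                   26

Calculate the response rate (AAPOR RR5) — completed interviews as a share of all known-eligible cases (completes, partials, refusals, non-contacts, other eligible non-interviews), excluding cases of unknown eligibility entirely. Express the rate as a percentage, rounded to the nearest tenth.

Refused = 172 + 26 = 198
Non-contacts = 62 + 1 = 63
Unknown eligibility = 57 + 145 = 202
Top → 397
Denominator → 397 + 57 + 198 + 63 + 36 = 751
RR5 = 397 / 751 = 0.5286

52.9%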